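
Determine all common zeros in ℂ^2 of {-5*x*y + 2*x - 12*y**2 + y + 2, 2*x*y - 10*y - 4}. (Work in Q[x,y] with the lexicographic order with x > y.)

Compute a lex Gröbner basis by Buchberger's algorithm.
f_1 = -5*x*y + 2*x - 12*y**2 + y + 2, LT = x*y.
f_2 = 2*x*y - 10*y - 4, LT = x*y.

S(f_1,f_2): lcm = x*y. S = -2/5*x + 12/5*y**2 + 24/5*y + 8/5.
  leading term x: no divisor's leading term divides it; move -2/5*x to the remainder.
  leading term y**2: no divisor's leading term divides it; move 12/5*y**2 to the remainder.
  leading term y: no divisor's leading term divides it; move 24/5*y to the remainder.
  leading term 1: no divisor's leading term divides it; move 8/5 to the remainder.
  remainder -2/5*x + 12/5*y**2 + 24/5*y + 8/5 ≠ 0; add h_3 = -2/5*x + 12/5*y**2 + 24/5*y + 8/5 to the basis.

S(f_1,h_3): lcm = x*y. S = -2/5*x + 6*y**3 + 72/5*y**2 + 19/5*y - 2/5.
  leading term x: subtract (1)·h_3 from -2/5*x + 6*y**3 + 72/5*y**2 + 19/5*y - 2/5 → 6*y**3 + 12*y**2 - y - 2
  leading term y**3: no divisor's leading term divides it; move 6*y**3 to the remainder.
  leading term y**2: no divisor's leading term divides it; move 12*y**2 to the remainder.
  leading term y: no divisor's leading term divides it; move -y to the remainder.
  leading term 1: no divisor's leading term divides it; move -2 to the remainder.
  remainder 6*y**3 + 12*y**2 - y - 2 ≠ 0; add h_4 = 6*y**3 + 12*y**2 - y - 2 to the basis.

S(f_2,h_3): lcm = x*y. S = 6*y**3 + 12*y**2 - y - 2.
  leading term y**3: subtract (1)·h_4 from 6*y**3 + 12*y**2 - y - 2 → 0
  remainder 0.

S(f_1,h_4): lcm = x*y**3. S = -12/5*x*y**2 + 1/6*x*y + 1/3*x + 12/5*y**4 - 1/5*y**3 - 2/5*y**2.
  leading term x*y**2: subtract (12/25*y)·f_1 from -12/5*x*y**2 + 1/6*x*y + 1/3*x + 12/5*y**4 - 1/5*y**3 - 2/5*y**2 → -119/150*x*y + 1/3*x + 12/5*y**4 + 139/25*y**3 - 22/25*y**2 - 24/25*y
  leading term x*y: subtract (119/750)·f_1 from -119/150*x*y + 1/3*x + 12/5*y**4 + 139/25*y**3 - 22/25*y**2 - 24/25*y → 2/125*x + 12/5*y**4 + 139/25*y**3 + 128/125*y**2 - 839/750*y - 119/375
  leading term x: subtract (-1/25)·h_3 from 2/125*x + 12/5*y**4 + 139/25*y**3 + 128/125*y**2 - 839/750*y - 119/375 → 12/5*y**4 + 139/25*y**3 + 28/25*y**2 - 139/150*y - 19/75
  leading term y**4: subtract (2/5*y)·h_4 from 12/5*y**4 + 139/25*y**3 + 28/25*y**2 - 139/150*y - 19/75 → 19/25*y**3 + 38/25*y**2 - 19/150*y - 19/75
  leading term y**3: subtract (19/150)·h_4 from 19/25*y**3 + 38/25*y**2 - 19/150*y - 19/75 → 0
  remainder 0.

S(f_2,h_4): lcm = x*y**3. S = -2*x*y**2 + 1/6*x*y + 1/3*x - 5*y**3 - 2*y**2.
  leading term x*y**2: subtract (2/5*y)·f_1 from -2*x*y**2 + 1/6*x*y + 1/3*x - 5*y**3 - 2*y**2 → -19/30*x*y + 1/3*x - 1/5*y**3 - 12/5*y**2 - 4/5*y
  leading term x*y: subtract (19/150)·f_1 from -19/30*x*y + 1/3*x - 1/5*y**3 - 12/5*y**2 - 4/5*y → 2/25*x - 1/5*y**3 - 22/25*y**2 - 139/150*y - 19/75
  leading term x: subtract (-1/5)·h_3 from 2/25*x - 1/5*y**3 - 22/25*y**2 - 139/150*y - 19/75 → -1/5*y**3 - 2/5*y**2 + 1/30*y + 1/15
  leading term y**3: subtract (-1/30)·h_4 from -1/5*y**3 - 2/5*y**2 + 1/30*y + 1/15 → 0
  remainder 0.

S(h_3,h_4): leading monomials are coprime, so the S-polynomial reduces to 0 (Buchberger's first criterion).
Every S-polynomial of the final basis reduces to 0, so we have a Gröbner basis.
Inter-reduce: drop elements whose leading term is divisible by another's, tail-reduce, and make monic.
Reduced Gröbner basis: {x - 6*y**2 - 12*y - 4, y**3 + 2*y**2 - 1/6*y - 1/3}.

The lex basis is triangular: the last element involves only y. Solving y**3 + 2*y**2 - 1/6*y - 1/3 = 0 gives y ∈ {-2, -sqrt(6)/6, sqrt(6)/6}; substituting each value into the earlier elements determines the remaining variables.
  y = -2: the earlier basis element becomes x - 4 = 0, giving x = 4 — point (4, -2).
  y = -sqrt(6)/6: the earlier basis element becomes x - 5 + 2*sqrt(6) = 0, giving x = 5 - 2*sqrt(6) — point (5 - 2*sqrt(6), -sqrt(6)/6).
  y = sqrt(6)/6: the earlier basis element becomes x - 5 - 2*sqrt(6) = 0, giving x = 2*sqrt(6) + 5 — point (2*sqrt(6) + 5, sqrt(6)/6).

{(4, -2), (5 - 2*sqrt(6), -sqrt(6)/6), (2*sqrt(6) + 5, sqrt(6)/6)}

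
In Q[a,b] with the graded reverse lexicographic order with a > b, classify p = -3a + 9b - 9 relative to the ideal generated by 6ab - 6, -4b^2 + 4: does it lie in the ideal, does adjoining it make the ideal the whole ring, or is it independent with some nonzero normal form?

Adjoining -3a + 9b - 9 makes the ideal the whole ring: the system is inconsistent.

First compute the reduced Gröbner basis of I by Buchberger's algorithm.
f_1 = 6ab - 6, LT = ab.
f_2 = -4b^2 + 4, LT = b^2.

S(f_1,f_2): lcm = ab^2. S = a - b.
  reduce S modulo (f_1, f_2):
  remainder a - b ≠ 0; add h_3 = a - b to the basis.

The other S-polynomials (S(f_1,h_3), S(f_2,h_3)) all reduce to 0 modulo the current basis, so we have a Gröbner basis.
Inter-reduce: drop elements whose leading term is divisible by another's, tail-reduce, and make monic.
Reduced Gröbner basis: {b^2 - 1, a - b}.
Label its elements g_1 = b^2 - 1, g_2 = a - b.

Reduce p = -3a + 9b - 9 modulo G:
  leading term a: subtract (-3)·g_2 from -3a + 9b - 9 → 6b - 9
  leading term b: no divisor's leading term divides it; move 6b to the remainder.
  leading term 1: no divisor's leading term divides it; move -9 to the remainder.
  normal form = 6b - 9.
The normal form is nonzero, so p ∉ I. Since p minus its normal form lies in I, I + (p) = I + (r) where r = 6b - 9; decide whether this ideal is the whole ring.
Run Buchberger on G together with r (pairs among the g_i already reduce to 0 since G is a Gröbner basis):
g_1 = b^2 - 1, LT = b^2.
g_2 = a - b, LT = a.
r = 6b - 9, LT = b.

S(g_1,r): lcm = b^2. S = 3/2b - 1.
  reduce S modulo (g_1, g_2, r):
  remainder 5/4 ≠ 0; add m_4 = 5/4 to the basis.

The other S-polynomials (S(g_1,g_2), S(g_2,r), S(g_1,m_4), S(g_2,m_4), S(r,m_4)) all reduce to 0 modulo the current basis, so we have a Gröbner basis.
Inter-reduce: drop elements whose leading term is divisible by another's, tail-reduce, and make monic.
Reduced Gröbner basis: {1}.
The reduced Gröbner basis of I + (p) is {1}: the ideal is the whole ring, so the enlarged system has no common solution — adjoining p is inconsistent.

The remainder on division by a Gröbner basis is unique — it is the normal form.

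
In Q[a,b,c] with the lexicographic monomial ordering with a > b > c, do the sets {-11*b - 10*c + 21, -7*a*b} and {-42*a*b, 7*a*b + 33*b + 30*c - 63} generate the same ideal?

Yes, the ideals are equal.

Since reduced Gröbner bases are canonical representatives of ideals under a given ordering, it suffices to compute and compare them.
Buchberger on the first generating set:
f_1 = -11*b - 10*c + 21, LT = b.
f_2 = -7*a*b, LT = a*b.

S(f_1,f_2): lcm = a*b. S = 10/11*a*c - 21/11*a.
  reduce S modulo (f_1, f_2):
  remainder 10/11*a*c - 21/11*a ≠ 0; add g_3 = 10/11*a*c - 21/11*a to the basis.

The other S-polynomials (S(f_1,g_3), S(f_2,g_3)) all reduce to 0 modulo the current basis, so we have a Gröbner basis.
Inter-reduce: drop elements whose leading term is divisible by another's, tail-reduce, and make monic.
Reduced Gröbner basis: {a*c - 21/10*a, b + 10/11*c - 21/11}.

Buchberger on the second generating set:
h_1 = -42*a*b, LT = a*b.
h_2 = 7*a*b + 33*b + 30*c - 63, LT = a*b.

S(h_1,h_2): lcm = a*b. S = -33/7*b - 30/7*c + 9.
  reduce S modulo (h_1, h_2):
  remainder -33/7*b - 30/7*c + 9 ≠ 0; add k_3 = -33/7*b - 30/7*c + 9 to the basis.

S(h_1,k_3): lcm = a*b. S = -10/11*a*c + 21/11*a.
  reduce S modulo (h_1, h_2, k_3):
  remainder -10/11*a*c + 21/11*a ≠ 0; add k_4 = -10/11*a*c + 21/11*a to the basis.

The other S-polynomials (S(h_2,k_3), S(h_1,k_4), S(h_2,k_4), S(k_3,k_4)) all reduce to 0 modulo the current basis, so we have a Gröbner basis.
Inter-reduce: drop elements whose leading term is divisible by another's, tail-reduce, and make monic.
Reduced Gröbner basis: {a*c - 21/10*a, b + 10/11*c - 21/11}.

Same reduced basis, so the two generating sets span the same ideal.
The same test decides containment: I ⊆ J iff every generator of I reduces to 0 modulo a Gröbner basis of J.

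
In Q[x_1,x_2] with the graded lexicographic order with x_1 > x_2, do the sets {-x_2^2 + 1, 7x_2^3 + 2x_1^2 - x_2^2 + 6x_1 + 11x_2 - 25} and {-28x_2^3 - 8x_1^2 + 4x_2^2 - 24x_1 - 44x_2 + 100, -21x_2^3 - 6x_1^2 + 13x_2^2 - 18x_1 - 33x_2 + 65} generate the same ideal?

Yes, the ideals are equal.

Since reduced Gröbner bases are canonical representatives of ideals under a given ordering, it suffices to compute and compare them.
Buchberger on the first generating set:
f_1 = -x_2^2 + 1, LT = x_2^2.
f_2 = 7x_2^3 + 2x_1^2 - x_2^2 + 6x_1 + 11x_2 - 25, LT = x_2^3.

S(f_1,f_2): lcm = x_2^3. S = -2/7x_1^2 + 1/7x_2^2 - 6/7x_1 - 18/7x_2 + 25/7.
  reduce S modulo (f_1, f_2):
  remainder -2/7x_1^2 - 6/7x_1 - 18/7x_2 + 26/7 ≠ 0; add g_3 = -2/7x_1^2 - 6/7x_1 - 18/7x_2 + 26/7 to the basis.

The other S-polynomials (S(f_1,g_3), S(f_2,g_3)) all reduce to 0 modulo the current basis, so we have a Gröbner basis.
Inter-reduce: drop elements whose leading term is divisible by another's, tail-reduce, and make monic.
Reduced Gröbner basis: {x_1^2 + 3x_1 + 9x_2 - 13, x_2^2 - 1}.

Buchberger on the second generating set:
h_1 = -28x_2^3 - 8x_1^2 + 4x_2^2 - 24x_1 - 44x_2 + 100, LT = x_2^3.
h_2 = -21x_2^3 - 6x_1^2 + 13x_2^2 - 18x_1 - 33x_2 + 65, LT = x_2^3.

S(h_1,h_2): lcm = x_2^3. S = 10/21x_2^2 - 10/21.
  reduce S modulo (h_1, h_2):
  remainder 10/21x_2^2 - 10/21 ≠ 0; add k_3 = 10/21x_2^2 - 10/21 to the basis.

S(h_1,k_3): lcm = x_2^3. S = 2/7x_1^2 - 1/7x_2^2 + 6/7x_1 + 18/7x_2 - 25/7.
  reduce S modulo (h_1, h_2, k_3):
  remainder 2/7x_1^2 + 6/7x_1 + 18/7x_2 - 26/7 ≠ 0; add k_4 = 2/7x_1^2 + 6/7x_1 + 18/7x_2 - 26/7 to the basis.

The other S-polynomials (S(h_2,k_3), S(h_1,k_4), S(h_2,k_4), S(k_3,k_4)) all reduce to 0 modulo the current basis, so we have a Gröbner basis.
Inter-reduce: drop elements whose leading term is divisible by another's, tail-reduce, and make monic.
Reduced Gröbner basis: {x_1^2 + 3x_1 + 9x_2 - 13, x_2^2 - 1}.

Same reduced basis, so the two generating sets span the same ideal.
The same test decides containment: I ⊆ J iff every generator of I reduces to 0 modulo a Gröbner basis of J.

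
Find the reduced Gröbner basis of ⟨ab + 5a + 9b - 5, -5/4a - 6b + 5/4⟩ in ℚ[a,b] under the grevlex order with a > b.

The reduced Gröbner basis is the canonical form of the ideal for this ordering.

f_1 = ab + 5a + 9b - 5, LT = ab.
f_2 = -5/4a - 6b + 5/4, LT = a.

S(f_1,f_2): lcm = ab. S = -24/5b² + 5a + 10b - 5.
  reduce S modulo (f_1, f_2):
  remainder -24/5b² - 14b ≠ 0; add g_3 = -24/5b² - 14b to the basis.

The other S-polynomials (S(f_1,g_3), S(f_2,g_3)) all reduce to 0 modulo the current basis, so we have a Gröbner basis.
Inter-reduce: drop elements whose leading term is divisible by another's, tail-reduce, and make monic.

G = {b² + 35/12b, a + 24/5b - 1}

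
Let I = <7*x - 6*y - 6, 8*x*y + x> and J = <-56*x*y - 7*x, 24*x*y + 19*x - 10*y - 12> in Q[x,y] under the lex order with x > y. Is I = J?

Since reduced Gröbner bases are canonical representatives of ideals under a given ordering, it suffices to compute and compare them.
Buchberger on the first generating set:
f_1 = 7*x - 6*y - 6, LT = x.
f_2 = 8*x*y + x, LT = x*y.

S(f_1,f_2): lcm = x*y. S = -1/8*x - 6/7*y**2 - 6/7*y.
  reduce S modulo (f_1, f_2):
  remainder -6/7*y**2 - 27/28*y - 3/28 ≠ 0; add g_3 = -6/7*y**2 - 27/28*y - 3/28 to the basis.

The other S-polynomials (S(f_1,g_3), S(f_2,g_3)) all reduce to 0 modulo the current basis, so we have a Gröbner basis.
Inter-reduce: drop elements whose leading term is divisible by another's, tail-reduce, and make monic.
Reduced Gröbner basis: {x - 6/7*y - 6/7, y**2 + 9/8*y + 1/8}.

Buchberger on the second generating set:
h_1 = -56*x*y - 7*x, LT = x*y.
h_2 = 24*x*y + 19*x - 10*y - 12, LT = x*y.

S(h_1,h_2): lcm = x*y. S = -2/3*x + 5/12*y + 1/2.
  reduce S modulo (h_1, h_2):
  remainder -2/3*x + 5/12*y + 1/2 ≠ 0; add k_3 = -2/3*x + 5/12*y + 1/2 to the basis.

S(h_1,k_3): lcm = x*y. S = 1/8*x + 5/8*y**2 + 3/4*y.
  reduce S modulo (h_1, h_2, k_3):
  remainder 5/8*y**2 + 53/64*y + 3/32 ≠ 0; add k_4 = 5/8*y**2 + 53/64*y + 3/32 to the basis.

The other S-polynomials (S(h_2,k_3), S(h_1,k_4), S(h_2,k_4), S(k_3,k_4)) all reduce to 0 modulo the current basis, so we have a Gröbner basis.
Inter-reduce: drop elements whose leading term is divisible by another's, tail-reduce, and make monic.
Reduced Gröbner basis: {x - 5/8*y - 3/4, y**2 + 53/40*y + 3/20}.

The bases are distinct; the ideals are different.
The choice of monomial ordering does not affect the verdict — as long as both bases are computed under the same ordering, their equality decides ideal equality.

No, the ideals differ.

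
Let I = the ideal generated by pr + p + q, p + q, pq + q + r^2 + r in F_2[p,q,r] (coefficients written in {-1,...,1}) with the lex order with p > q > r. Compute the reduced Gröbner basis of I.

f_1 = pr + p + q, LT = pr.
f_2 = p + q, LT = p.
f_3 = pq + q + r^2 + r, LT = pq.

S(f_1,f_2): lcm = pr. S = p + qr + q.
  leading term p: subtract (1)·f_2 from p + qr + q → qr
  leading term qr: no divisor's leading term divides it; move qr to the remainder.
  remainder qr ≠ 0; add g_4 = qr to the basis.

S(f_1,f_3): lcm = pqr. S = pq + q^2 + qr + r^3 + r^2.
  leading term pq: subtract (q)·f_2 from pq + q^2 + qr + r^3 + r^2 → qr + r^3 + r^2
  leading term qr: subtract (1)·g_4 from qr + r^3 + r^2 → r^3 + r^2
  leading term r^3: no divisor's leading term divides it; move r^3 to the remainder.
  leading term r^2: no divisor's leading term divides it; move r^2 to the remainder.
  remainder r^3 + r^2 ≠ 0; add g_5 = r^3 + r^2 to the basis.

S(f_2,f_3): lcm = pq. S = q^2 + q + r^2 + r.
  leading term q^2: no divisor's leading term divides it; move q^2 to the remainder.
  leading term q: no divisor's leading term divides it; move q to the remainder.
  leading term r^2: no divisor's leading term divides it; move r^2 to the remainder.
  leading term r: no divisor's leading term divides it; move r to the remainder.
  remainder q^2 + q + r^2 + r ≠ 0; add g_6 = q^2 + q + r^2 + r to the basis.

The other S-polynomials (S(f_1,g_4), S(f_2,g_4), S(f_3,g_4), S(f_1,g_5), S(f_2,g_5), S(f_3,g_5), S(g_4,g_5), S(f_1,g_6), S(f_2,g_6), S(f_3,g_6), S(g_4,g_6), S(g_5,g_6)) all reduce to 0 modulo the current basis, so we have a Gröbner basis.
Inter-reduce: drop elements whose leading term is divisible by another's, tail-reduce, and make monic.

G = {p + q, q^2 + q + r^2 + r, qr, r^3 + r^2}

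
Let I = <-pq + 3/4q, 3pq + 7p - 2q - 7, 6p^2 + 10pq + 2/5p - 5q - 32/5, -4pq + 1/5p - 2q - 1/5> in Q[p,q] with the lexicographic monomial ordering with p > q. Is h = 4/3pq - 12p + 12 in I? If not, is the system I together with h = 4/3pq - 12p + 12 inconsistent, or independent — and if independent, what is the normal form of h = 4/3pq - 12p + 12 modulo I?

First compute the reduced Gröbner basis of I by Buchberger's algorithm.
f_1 = -pq + 3/4q, LT = pq.
f_2 = 3pq + 7p - 2q - 7, LT = pq.
f_3 = 6p^2 + 10pq + 2/5p - 5q - 32/5, LT = p^2.
f_4 = -4pq + 1/5p - 2q - 1/5, LT = pq.

S(f_1,f_2): lcm = pq. S = -7/3p - 1/12q + 7/3.
  leading term p: no divisor's leading term divides it; move -7/3p to the remainder.
  leading term q: no divisor's leading term divides it; move -1/12q to the remainder.
  leading term 1: no divisor's leading term divides it; move 7/3 to the remainder.
  remainder -7/3p - 1/12q + 7/3 ≠ 0; add k_5 = -7/3p - 1/12q + 7/3 to the basis.

S(f_1,f_3): lcm = p^2q. S = -5/3pq^2 - 49/60pq + 5/6q^2 + 16/15q.
  leading term pq^2: subtract (5/3q)·f_1 from -5/3pq^2 - 49/60pq + 5/6q^2 + 16/15q → -49/60pq - 5/12q^2 + 16/15q
  leading term pq: subtract (49/60)·f_1 from -49/60pq - 5/12q^2 + 16/15q → -5/12q^2 + 109/240q
  leading term q^2: no divisor's leading term divides it; move -5/12q^2 to the remainder.
  leading term q: no divisor's leading term divides it; move 109/240q to the remainder.
  remainder -5/12q^2 + 109/240q ≠ 0; add k_6 = -5/12q^2 + 109/240q to the basis.

S(f_1,f_4): lcm = pq. S = 1/20p - 5/4q - 1/20.
  leading term p: subtract (-3/140)·k_5 from 1/20p - 5/4q - 1/20 → -701/560q
  leading term q: no divisor's leading term divides it; move -701/560q to the remainder.
  remainder -701/560q ≠ 0; add k_7 = -701/560q to the basis.

S(f_2,f_3): lcm = p^2q. S = 7/3p^2 - 5/3pq^2 - 11/15pq - 7/3p + 5/6q^2 + 16/15q.
  leading term p^2: subtract (7/18)·f_3 from 7/3p^2 - 5/3pq^2 - 11/15pq - 7/3p + 5/6q^2 + 16/15q → -5/3pq^2 - 208/45pq - 112/45p + 5/6q^2 + 271/90q + 112/45
  leading term pq^2: subtract (5/3q)·f_1 from -5/3pq^2 - 208/45pq - 112/45p + 5/6q^2 + 271/90q + 112/45 → -208/45pq - 112/45p - 5/12q^2 + 271/90q + 112/45
  leading term pq: subtract (208/45)·f_1 from -208/45pq - 112/45p - 5/12q^2 + 271/90q + 112/45 → -112/45p - 5/12q^2 - 41/90q + 112/45
  leading term p: subtract (16/15)·k_5 from -112/45p - 5/12q^2 - 41/90q + 112/45 → -5/12q^2 - 11/30q
  leading term q^2: subtract (1)·k_6 from -5/12q^2 - 11/30q → -197/240q
  leading term q: subtract (1379/2103)·k_7 from -197/240q → 0
  remainder 0.

S(f_2,f_4): lcm = pq. S = 143/60p - 7/6q - 143/60.
  leading term p: subtract (-143/140)·k_5 from 143/60p - 7/6q - 143/60 → -701/560q
  leading term q: subtract (1)·k_7 from -701/560q → 0
  remainder 0.

S(f_3,f_4): lcm = p^2q. S = 1/20p^2 + 5/3pq^2 - 13/30pq - 1/20p - 5/6q^2 - 16/15q.
  leading term p^2: subtract (1/120)·f_3 from 1/20p^2 + 5/3pq^2 - 13/30pq - 1/20p - 5/6q^2 - 16/15q → 5/3pq^2 - 31/60pq - 4/75p - 5/6q^2 - 41/40q + 4/75
  leading term pq^2: subtract (-5/3q)·f_1 from 5/3pq^2 - 31/60pq - 4/75p - 5/6q^2 - 41/40q + 4/75 → -31/60pq - 4/75p + 5/12q^2 - 41/40q + 4/75
  leading term pq: subtract (31/60)·f_1 from -31/60pq - 4/75p + 5/12q^2 - 41/40q + 4/75 → -4/75p + 5/12q^2 - 113/80q + 4/75
  leading term p: subtract (4/175)·k_5 from -4/75p + 5/12q^2 - 113/80q + 4/75 → 5/12q^2 - 11849/8400q
  leading term q^2: subtract (-1)·k_6 from 5/12q^2 - 11849/8400q → -1339/1400q
  leading term q: subtract (2678/3505)·k_7 from -1339/1400q → 0
  remainder 0.

S(f_1,k_5): lcm = pq. S = -1/28q^2 + 1/4q.
  leading term q^2: subtract (3/35)·k_6 from -1/28q^2 + 1/4q → 591/2800q
  leading term q: subtract (-591/3505)·k_7 from 591/2800q → 0
  remainder 0.

S(f_2,k_5): lcm = pq. S = 7/3p - 1/28q^2 + 1/3q - 7/3.
  leading term p: subtract (-1)·k_5 from 7/3p - 1/28q^2 + 1/3q - 7/3 → -1/28q^2 + 1/4q
  leading term q^2: subtract (3/35)·k_6 from -1/28q^2 + 1/4q → 591/2800q
  leading term q: subtract (-591/3505)·k_7 from 591/2800q → 0
  remainder 0.

S(f_3,k_5): lcm = p^2. S = 137/84pq + 16/15p - 5/6q - 16/15.
  leading term pq: subtract (-137/84)·f_1 from 137/84pq + 16/15p - 5/6q - 16/15 → 16/15p + 131/336q - 16/15
  leading term p: subtract (-16/35)·k_5 from 16/15p + 131/336q - 16/15 → 197/560q
  leading term q: subtract (-197/701)·k_7 from 197/560q → 0
  remainder 0.

S(f_4,k_5): lcm = pq. S = -1/20p - 1/28q^2 + 3/2q + 1/20.
  leading term p: subtract (3/140)·k_5 from -1/20p - 1/28q^2 + 3/2q + 1/20 → -1/28q^2 + 841/560q
  leading term q^2: subtract (3/35)·k_6 from -1/28q^2 + 841/560q → 256/175q
  leading term q: subtract (-4096/3505)·k_7 from 256/175q → 0
  remainder 0.

S(f_1,k_6): lcm = pq^2. S = 109/100pq - 3/4q^2.
  leading term pq: subtract (-109/100)·f_1 from 109/100pq - 3/4q^2 → -3/4q^2 + 327/400q
  leading term q^2: subtract (9/5)·k_6 from -3/4q^2 + 327/400q → 0
  remainder 0.

S(f_2,k_6): lcm = pq^2. S = 1027/300pq - 2/3q^2 - 7/3q.
  leading term pq: subtract (-1027/300)·f_1 from 1027/300pq - 2/3q^2 - 7/3q → -2/3q^2 + 281/1200q
  leading term q^2: subtract (8/5)·k_6 from -2/3q^2 + 281/1200q → -197/400q
  leading term q: subtract (1379/3505)·k_7 from -197/400q → 0
  remainder 0.

S(f_3,k_6): leading monomials are coprime, so the S-polynomial reduces to 0 (Buchberger's first criterion).
S(f_4,k_6): lcm = pq^2. S = 26/25pq + 1/2q^2 + 1/20q.
  leading term pq: subtract (-26/25)·f_1 from 26/25pq + 1/2q^2 + 1/20q → 1/2q^2 + 83/100q
  leading term q^2: subtract (-6/5)·k_6 from 1/2q^2 + 83/100q → 11/8q
  leading term q: subtract (-770/701)·k_7 from 11/8q → 0
  remainder 0.

S(k_5,k_6): leading monomials are coprime, so the S-polynomial reduces to 0 (Buchberger's first criterion).
S(f_1,k_7): lcm = pq. S = -3/4q.
  leading term q: subtract (420/701)·k_7 from -3/4q → 0
  remainder 0.

S(f_2,k_7): lcm = pq. S = 7/3p - 2/3q - 7/3.
  leading term p: subtract (-1)·k_5 from 7/3p - 2/3q - 7/3 → -3/4q
  leading term q: subtract (420/701)·k_7 from -3/4q → 0
  remainder 0.

S(f_3,k_7): leading monomials are coprime, so the S-polynomial reduces to 0 (Buchberger's first criterion).
S(f_4,k_7): lcm = pq. S = -1/20p + 1/2q + 1/20.
  leading term p: subtract (3/140)·k_5 from -1/20p + 1/2q + 1/20 → 281/560q
  leading term q: subtract (-281/701)·k_7 from 281/560q → 0
  remainder 0.

S(k_5,k_7): leading monomials are coprime, so the S-polynomial reduces to 0 (Buchberger's first criterion).
S(k_6,k_7): lcm = q^2. S = -109/100q.
  leading term q: subtract (3052/3505)·k_7 from -109/100q → 0
  remainder 0.

Every S-polynomial of the final basis reduces to 0, so we have a Gröbner basis.
Inter-reduce: drop elements whose leading term is divisible by another's, tail-reduce, and make monic.
Reduced Gröbner basis: {p - 1, q}.
Label its elements g_1 = p - 1, g_2 = q.

Reduce h = 4/3pq - 12p + 12 modulo G:
  leading term pq: subtract (4/3q)·g_1 from 4/3pq - 12p + 12 → -12p + 4/3q + 12
  leading term p: subtract (-12)·g_1 from -12p + 4/3q + 12 → 4/3q
  leading term q: subtract (4/3)·g_2 from 4/3q → 0
  normal form = 0.
Since the normal form is 0, h ∈ I.

4/3pq - 12p + 12 lies in I (it reduces to 0).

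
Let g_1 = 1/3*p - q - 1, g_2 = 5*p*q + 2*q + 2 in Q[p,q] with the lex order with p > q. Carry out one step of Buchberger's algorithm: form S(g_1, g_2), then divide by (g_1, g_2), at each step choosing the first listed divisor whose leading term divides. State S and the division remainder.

lcm(LM(g_1), LM(g_2)) = p*q.
S = (lcm/LT(g_1))·g_1 − (lcm/LT(g_2))·g_2 = -3*q**2 - 17/5*q - 2/5.
Reduce S modulo (g_1, g_2) in that order:
  leading term q**2: no divisor's leading term divides it; move -3*q**2 to the remainder.
  leading term q: no divisor's leading term divides it; move -17/5*q to the remainder.
  leading term 1: no divisor's leading term divides it; move -2/5 to the remainder.
The remainder -3*q**2 - 17/5*q - 2/5 is nonzero, so it would be added as the next basis element.
An S-polynomial is built so that the two leading terms cancel; whether anything survives reduction is exactly the Gröbner-basis criterion.

S(g_1, g_2) = -3*q**2 - 17/5*q - 2/5; remainder on division = -3*q**2 - 17/5*q - 2/5.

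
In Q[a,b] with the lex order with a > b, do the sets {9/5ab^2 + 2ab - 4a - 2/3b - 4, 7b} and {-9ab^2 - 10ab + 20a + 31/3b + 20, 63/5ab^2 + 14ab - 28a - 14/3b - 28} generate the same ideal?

Two ideals are equal iff their reduced Gröbner bases coincide (the reduced basis is unique for a fixed ordering).
Buchberger on the first generating set:
f_1 = 9/5ab^2 + 2ab - 4a - 2/3b - 4, LT = ab^2.
f_2 = 7b, LT = b.

S(f_1,f_2): lcm = ab^2. S = 10/9ab - 20/9a - 10/27b - 20/9.
  reduce S modulo (f_1, f_2):
  remainder -20/9a - 20/9 ≠ 0; add g_3 = -20/9a - 20/9 to the basis.

The other S-polynomials (S(f_1,g_3), S(f_2,g_3)) all reduce to 0 modulo the current basis, so we have a Gröbner basis.
Inter-reduce: drop elements whose leading term is divisible by another's, tail-reduce, and make monic.
Reduced Gröbner basis: {a + 1, b}.

Buchberger on the second generating set:
h_1 = -9ab^2 - 10ab + 20a + 31/3b + 20, LT = ab^2.
h_2 = 63/5ab^2 + 14ab - 28a - 14/3b - 28, LT = ab^2.

S(h_1,h_2): lcm = ab^2. S = -7/9b.
  reduce S modulo (h_1, h_2):
  remainder -7/9b ≠ 0; add k_3 = -7/9b to the basis.

S(h_1,k_3): lcm = ab^2. S = 10/9ab - 20/9a - 31/27b - 20/9.
  reduce S modulo (h_1, h_2, k_3):
  remainder -20/9a - 20/9 ≠ 0; add k_4 = -20/9a - 20/9 to the basis.

The other S-polynomials (S(h_2,k_3), S(h_1,k_4), S(h_2,k_4), S(k_3,k_4)) all reduce to 0 modulo the current basis, so we have a Gröbner basis.
Inter-reduce: drop elements whose leading term is divisible by another's, tail-reduce, and make monic.
Reduced Gröbner basis: {a + 1, b}.

The two bases agree; hence the ideals are identical.
The same test decides containment: I ⊆ J iff every generator of I reduces to 0 modulo a Gröbner basis of J.

Yes, the ideals are equal.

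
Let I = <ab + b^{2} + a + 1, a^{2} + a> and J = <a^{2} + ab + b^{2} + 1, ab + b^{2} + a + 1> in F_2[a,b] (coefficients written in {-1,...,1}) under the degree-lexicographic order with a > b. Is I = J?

For a fixed monomial order, each ideal has a unique reduced Gröbner basis; comparing bases decides equality.
Buchberger on the first generating set:
f_1 = ab + b^{2} + a + 1, LT = ab.
f_2 = a^{2} + a, LT = a^{2}.

S(f_1,f_2): lcm = a^{2}b. S = ab^{2} + a^{2} + ab + a.
  leading term ab^{2}: subtract (b)·f_1 from ab^{2} + a^{2} + ab + a → b^{3} + a^{2} + a + b
  leading term b^{3}: no divisor's leading term divides it; move b^{3} to the remainder.
  leading term a^{2}: subtract (1)·f_2 from a^{2} + a + b → b
  leading term b: no divisor's leading term divides it; move b to the remainder.
  remainder b^{3} + b ≠ 0; add g_3 = b^{3} + b to the basis.

The other S-polynomials (S(f_1,g_3), S(f_2,g_3)) all reduce to 0 modulo the current basis, so we have a Gröbner basis.
Inter-reduce: drop elements whose leading term is divisible by another's, tail-reduce, and make monic.
Reduced Gröbner basis: {b^{3} + b, a^{2} + a, ab + b^{2} + a + 1}.

Buchberger on the second generating set:
h_1 = a^{2} + ab + b^{2} + 1, LT = a^{2}.
h_2 = ab + b^{2} + a + 1, LT = ab.

S(h_1,h_2): lcm = a^{2}b. S = b^{3} + a^{2} + a + b.
  leading term b^{3}: no divisor's leading term divides it; move b^{3} to the remainder.
  leading term a^{2}: subtract (1)·h_1 from a^{2} + a + b → ab + b^{2} + a + b + 1
  leading term ab: subtract (1)·h_2 from ab + b^{2} + a + b + 1 → b
  leading term b: no divisor's leading term divides it; move b to the remainder.
  remainder b^{3} + b ≠ 0; add k_3 = b^{3} + b to the basis.

The other S-polynomials (S(h_1,k_3), S(h_2,k_3)) all reduce to 0 modulo the current basis, so we have a Gröbner basis.
Inter-reduce: drop elements whose leading term is divisible by another's, tail-reduce, and make monic.
Reduced Gröbner basis: {b^{3} + b, a^{2} + a, ab + b^{2} + a + 1}.

The two bases agree; hence the ideals are identical.

Yes, the ideals are equal.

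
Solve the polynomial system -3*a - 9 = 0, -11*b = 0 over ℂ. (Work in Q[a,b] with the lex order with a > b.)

Compute a lex Gröbner basis by Buchberger's algorithm.
f_1 = -3*a - 9, LT = a.
f_2 = -11*b, LT = b.

The S-polynomials (S(f_1,f_2)) all reduce to 0 modulo the current basis, so we have a Gröbner basis.
Inter-reduce: drop elements whose leading term is divisible by another's, tail-reduce, and make monic.
Reduced Gröbner basis: {a + 3, b}.

Elimination: the polynomial b lies in the elimination ideal for b, so b ∈ {0}. For each such b, the remaining basis elements (now univariate) give the rest of the solution.
  b = 0: the earlier basis element becomes a + 3 = 0, giving a = -3 — point (-3, 0).

{(-3, 0)}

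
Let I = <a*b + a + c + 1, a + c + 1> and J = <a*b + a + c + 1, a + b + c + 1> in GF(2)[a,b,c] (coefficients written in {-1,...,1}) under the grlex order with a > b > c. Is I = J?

Equality of ideals is decidable: compute both reduced Gröbner bases (unique for the ordering) and check whether they agree.
Buchberger on the first generating set:
f_1 = a*b + a + c + 1, LT = a*b.
f_2 = a + c + 1, LT = a.

S(f_1,f_2): lcm = a*b. S = b*c + a + b + c + 1.
  reduce S modulo (f_1, f_2):
  remainder b*c + b ≠ 0; add g_3 = b*c + b to the basis.

The other S-polynomials (S(f_1,g_3), S(f_2,g_3)) all reduce to 0 modulo the current basis, so we have a Gröbner basis.
Inter-reduce: drop elements whose leading term is divisible by another's, tail-reduce, and make monic.
Reduced Gröbner basis: {b*c + b, a + c + 1}.

Buchberger on the second generating set:
h_1 = a*b + a + c + 1, LT = a*b.
h_2 = a + b + c + 1, LT = a.

S(h_1,h_2): lcm = a*b. S = b**2 + b*c + a + b + c + 1.
  reduce S modulo (h_1, h_2):
  remainder b**2 + b*c ≠ 0; add k_3 = b**2 + b*c to the basis.

The other S-polynomials (S(h_1,k_3), S(h_2,k_3)) all reduce to 0 modulo the current basis, so we have a Gröbner basis.
Inter-reduce: drop elements whose leading term is divisible by another's, tail-reduce, and make monic.
Reduced Gröbner basis: {b**2 + b*c, a + b + c + 1}.

Since the reduced bases disagree, the two ideals are not the same.

No, the ideals differ.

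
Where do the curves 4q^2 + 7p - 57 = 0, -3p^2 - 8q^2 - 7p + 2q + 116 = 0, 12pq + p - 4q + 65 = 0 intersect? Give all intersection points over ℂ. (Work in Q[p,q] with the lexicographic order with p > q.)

{(-1, 4)}

Compute a lex Gröbner basis by Buchberger's algorithm.
f_1 = 7p + 4q^2 - 57, LT = p.
f_2 = -3p^2 - 7p - 8q^2 + 2q + 116, LT = p^2.
f_3 = 12pq + p - 4q + 65, LT = pq.

S(f_1,f_2): lcm = p^2. S = 4/7pq^2 - 220/21p - 8/3q^2 + 2/3q + 116/3.
  leading term pq^2: subtract (4/49q^2)·f_1 from 4/7pq^2 - 220/21p - 8/3q^2 + 2/3q + 116/3 → -220/21p - 16/49q^4 + 292/147q^2 + 2/3q + 116/3
  leading term p: subtract (-220/147)·f_1 from -220/21p - 16/49q^4 + 292/147q^2 + 2/3q + 116/3 → -16/49q^4 + 1172/147q^2 + 2/3q - 6856/147
  leading term q^4: no divisor's leading term divides it; move -16/49q^4 to the remainder.
  leading term q^2: no divisor's leading term divides it; move 1172/147q^2 to the remainder.
  leading term q: no divisor's leading term divides it; move 2/3q to the remainder.
  leading term 1: no divisor's leading term divides it; move -6856/147 to the remainder.
  remainder -16/49q^4 + 1172/147q^2 + 2/3q - 6856/147 ≠ 0; add h_4 = -16/49q^4 + 1172/147q^2 + 2/3q - 6856/147 to the basis.

S(f_1,f_3): lcm = pq. S = -1/12p + 4/7q^3 - 164/21q - 65/12.
  leading term p: subtract (-1/84)·f_1 from -1/12p + 4/7q^3 - 164/21q - 65/12 → 4/7q^3 + 1/21q^2 - 164/21q - 128/21
  leading term q^3: no divisor's leading term divides it; move 4/7q^3 to the remainder.
  leading term q^2: no divisor's leading term divides it; move 1/21q^2 to the remainder.
  leading term q: no divisor's leading term divides it; move -164/21q to the remainder.
  leading term 1: no divisor's leading term divides it; move -128/21 to the remainder.
  remainder 4/7q^3 + 1/21q^2 - 164/21q - 128/21 ≠ 0; add h_5 = 4/7q^3 + 1/21q^2 - 164/21q - 128/21 to the basis.

S(f_2,f_3): lcm = p^2q. S = -1/12p^2 + 8/3pq - 65/12p + 8/3q^3 - 2/3q^2 - 116/3q.
  leading term p^2: subtract (-1/84p)·f_1 from -1/12p^2 + 8/3pq - 65/12p + 8/3q^3 - 2/3q^2 - 116/3q → 1/21pq^2 + 8/3pq - 128/21p + 8/3q^3 - 2/3q^2 - 116/3q
  leading term pq^2: subtract (1/147q^2)·f_1 from 1/21pq^2 + 8/3pq - 128/21p + 8/3q^3 - 2/3q^2 - 116/3q → 8/3pq - 128/21p - 4/147q^4 + 8/3q^3 - 41/147q^2 - 116/3q
  leading term pq: subtract (8/21q)·f_1 from 8/3pq - 128/21p - 4/147q^4 + 8/3q^3 - 41/147q^2 - 116/3q → -128/21p - 4/147q^4 + 8/7q^3 - 41/147q^2 - 356/21q
  leading term p: subtract (-128/147)·f_1 from -128/21p - 4/147q^4 + 8/7q^3 - 41/147q^2 - 356/21q → -4/147q^4 + 8/7q^3 + 157/49q^2 - 356/21q - 2432/49
  leading term q^4: subtract (1/12)·h_4 from -4/147q^4 + 8/7q^3 + 157/49q^2 - 356/21q - 2432/49 → 8/7q^3 + 160/63q^2 - 2143/126q - 2882/63
  leading term q^3: subtract (2)·h_5 from 8/7q^3 + 160/63q^2 - 2143/126q - 2882/63 → 22/9q^2 - 25/18q - 302/9
  leading term q^2: no divisor's leading term divides it; move 22/9q^2 to the remainder.
  leading term q: no divisor's leading term divides it; move -25/18q to the remainder.
  leading term 1: no divisor's leading term divides it; move -302/9 to the remainder.
  remainder 22/9q^2 - 25/18q - 302/9 ≠ 0; add h_6 = 22/9q^2 - 25/18q - 302/9 to the basis.

S(f_3,h_4): lcm = pq^4. S = 1/12pq^3 + 293/12pq^2 + 49/24pq - 857/6p - 1/3q^4 + 65/12q^3.
  leading term pq^3: subtract (1/84q^3)·f_1 from 1/12pq^3 + 293/12pq^2 + 49/24pq - 857/6p - 1/3q^4 + 65/12q^3 → 293/12pq^2 + 49/24pq - 857/6p - 1/21q^5 - 1/3q^4 + 128/21q^3
  leading term pq^2: subtract (293/84q^2)·f_1 from 293/12pq^2 + 49/24pq - 857/6p - 1/21q^5 - 1/3q^4 + 128/21q^3 → 49/24pq - 857/6p - 1/21q^5 - 100/7q^4 + 128/21q^3 + 5567/28q^2
  leading term pq: subtract (7/24q)·f_1 from 49/24pq - 857/6p - 1/21q^5 - 100/7q^4 + 128/21q^3 + 5567/28q^2 → -857/6p - 1/21q^5 - 100/7q^4 + 69/14q^3 + 5567/28q^2 + 133/8q
  leading term p: subtract (-857/42)·f_1 from -857/6p - 1/21q^5 - 100/7q^4 + 69/14q^3 + 5567/28q^2 + 133/8q → -1/21q^5 - 100/7q^4 + 69/14q^3 + 23557/84q^2 + 133/8q - 16283/14
  leading term q^5: subtract (7/48q)·h_4 from -1/21q^5 - 100/7q^4 + 69/14q^3 + 23557/84q^2 + 133/8q - 16283/14 → -100/7q^4 + 949/252q^3 + 141293/504q^2 + 11807/504q - 16283/14
  leading term q^4: subtract (175/4)·h_4 from -100/7q^4 + 949/252q^3 + 141293/504q^2 + 11807/504q - 16283/14 → 949/252q^3 - 34507/504q^2 - 2893/504q + 36851/42
  leading term q^3: subtract (949/144)·h_5 from 949/252q^3 - 34507/504q^2 - 2893/504q + 36851/42 → -29713/432q^2 + 9877/216q + 49549/54
  leading term q^2: subtract (-29713/1056)·h_6 from -29713/432q^2 + 9877/216q + 49549/54 → 14039/2112q - 14039/528
  leading term q: no divisor's leading term divides it; move 14039/2112q to the remainder.
  leading term 1: no divisor's leading term divides it; move -14039/528 to the remainder.
  remainder 14039/2112q - 14039/528 ≠ 0; add h_7 = 14039/2112q - 14039/528 to the basis.

The other S-polynomials (S(f_1,h_4), S(f_2,h_4), S(f_1,h_5), S(f_2,h_5), S(f_3,h_5), S(h_4,h_5), S(f_1,h_6), S(f_2,h_6), S(f_3,h_6), S(h_4,h_6), S(h_5,h_6), S(f_1,h_7), S(f_2,h_7), S(f_3,h_7), S(h_4,h_7), S(h_5,h_7), S(h_6,h_7)) all reduce to 0 modulo the current basis, so we have a Gröbner basis.
Inter-reduce: drop elements whose leading term is divisible by another's, tail-reduce, and make monic.
Reduced Gröbner basis: {p + 1, q - 4}.

From the last basis element, q - 4 = 0, so q takes values in {4}. Each choice, substituted upward through the basis, yields the corresponding point(s) of the solution set.
  q = 4: the earlier basis element becomes p + 1 = 0, giving p = -1 — point (-1, 4).
Check: every point annihilates each of the original generators.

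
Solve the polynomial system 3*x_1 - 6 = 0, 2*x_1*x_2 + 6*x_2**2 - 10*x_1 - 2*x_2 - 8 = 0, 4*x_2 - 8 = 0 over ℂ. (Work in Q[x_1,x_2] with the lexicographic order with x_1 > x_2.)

{(2, 2)}

Compute a lex Gröbner basis by Buchberger's algorithm.
f_1 = 3*x_1 - 6, LT = x_1.
f_2 = 2*x_1*x_2 - 10*x_1 + 6*x_2**2 - 2*x_2 - 8, LT = x_1*x_2.
f_3 = 4*x_2 - 8, LT = x_2.

The S-polynomials (S(f_1,f_2), S(f_1,f_3), S(f_2,f_3)) all reduce to 0 modulo the current basis, so we have a Gröbner basis.
Inter-reduce: drop elements whose leading term is divisible by another's, tail-reduce, and make monic.
Reduced Gröbner basis: {x_1 - 2, x_2 - 2}.

A lex Gröbner basis eliminates variables successively. Here x_2 - 2 depends only on x_2, with roots {2}; lifting each root through the earlier basis elements recovers the full solutions.
  x_2 = 2: the earlier basis element becomes x_1 - 2 = 0, giving x_1 = 2 — point (2, 2).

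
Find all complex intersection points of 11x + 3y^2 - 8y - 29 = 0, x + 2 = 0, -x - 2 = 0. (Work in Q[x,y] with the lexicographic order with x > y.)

{(-2, -3), (-2, 17/3)}

Compute a lex Gröbner basis by Buchberger's algorithm.
f_1 = 11x + 3y^2 - 8y - 29, LT = x.
f_2 = x + 2, LT = x.
f_3 = -x - 2, LT = x.

S(f_1,f_2): lcm = x. S = 3/11y^2 - 8/11y - 51/11.
  reduce S modulo (f_1, f_2, f_3):
  remainder 3/11y^2 - 8/11y - 51/11 ≠ 0; add h_4 = 3/11y^2 - 8/11y - 51/11 to the basis.

The other S-polynomials (S(f_1,f_3), S(f_2,f_3), S(f_1,h_4), S(f_2,h_4), S(f_3,h_4)) all reduce to 0 modulo the current basis, so we have a Gröbner basis.
Inter-reduce: drop elements whose leading term is divisible by another's, tail-reduce, and make monic.
Reduced Gröbner basis: {x + 2, y^2 - 8/3y - 17}.

Elimination: the polynomial y^2 - 8/3y - 17 lies in the elimination ideal for y, so y ∈ {-3, 17/3}. For each such y, the remaining basis elements (now univariate) give the rest of the solution.
  y = -3: the earlier basis element becomes x + 2 = 0, giving x = -2 — point (-2, -3).
  y = 17/3: the earlier basis element becomes x + 2 = 0, giving x = -2 — point (-2, 17/3).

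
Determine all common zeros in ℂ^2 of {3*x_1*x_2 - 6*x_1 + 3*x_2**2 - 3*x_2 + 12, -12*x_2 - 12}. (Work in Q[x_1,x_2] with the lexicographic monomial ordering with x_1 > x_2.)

Compute a lex Gröbner basis by Buchberger's algorithm.
f_1 = 3*x_1*x_2 - 6*x_1 + 3*x_2**2 - 3*x_2 + 12, LT = x_1*x_2.
f_2 = -12*x_2 - 12, LT = x_2.

S(f_1,f_2): lcm = x_1*x_2. S = -3*x_1 + x_2**2 - x_2 + 4.
  leading term x_1: no divisor's leading term divides it; move -3*x_1 to the remainder.
  leading term x_2**2: subtract (-1/12*x_2)·f_2 from x_2**2 - x_2 + 4 → -2*x_2 + 4
  leading term x_2: subtract (1/6)·f_2 from -2*x_2 + 4 → 6
  leading term 1: no divisor's leading term divides it; move 6 to the remainder.
  remainder -3*x_1 + 6 ≠ 0; add h_3 = -3*x_1 + 6 to the basis.

The other S-polynomials (S(f_1,h_3), S(f_2,h_3)) all reduce to 0 modulo the current basis, so we have a Gröbner basis.
Inter-reduce: drop elements whose leading term is divisible by another's, tail-reduce, and make monic.
Reduced Gröbner basis: {x_1 - 2, x_2 + 1}.

A lex Gröbner basis eliminates variables successively. Here x_2 + 1 depends only on x_2, with roots {-1}; lifting each root through the earlier basis elements recovers the full solutions.
  x_2 = -1: the earlier basis element becomes x_1 - 2 = 0, giving x_1 = 2 — point (2, -1).

{(2, -1)}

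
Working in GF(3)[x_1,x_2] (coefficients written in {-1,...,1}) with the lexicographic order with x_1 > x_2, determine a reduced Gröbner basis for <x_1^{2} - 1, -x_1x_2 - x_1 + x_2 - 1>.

f_1 = x_1^{2} - 1, LT = x_1^{2}.
f_2 = -x_1x_2 - x_1 + x_2 - 1, LT = x_1x_2.

S(f_1,f_2): lcm = x_1^{2}x_2. S = -x_1^{2} + x_1x_2 - x_1 - x_2.
  leading term x_1^{2}: subtract (-1)·f_1 from -x_1^{2} + x_1x_2 - x_1 - x_2 → x_1x_2 - x_1 - x_2 - 1
  leading term x_1x_2: subtract (-1)·f_2 from x_1x_2 - x_1 - x_2 - 1 → x_1 + 1
  leading term x_1: no divisor's leading term divides it; move x_1 to the remainder.
  leading term 1: no divisor's leading term divides it; move 1 to the remainder.
  remainder x_1 + 1 ≠ 0; add g_3 = x_1 + 1 to the basis.

S(f_1,g_3): lcm = x_1^{2}. S = -x_1 - 1.
  leading term x_1: subtract (-1)·g_3 from -x_1 - 1 → 0
  remainder 0.

S(f_2,g_3): lcm = x_1x_2. S = x_1 + x_2 + 1.
  leading term x_1: subtract (1)·g_3 from x_1 + x_2 + 1 → x_2
  leading term x_2: no divisor's leading term divides it; move x_2 to the remainder.
  remainder x_2 ≠ 0; add g_4 = x_2 to the basis.

S(f_1,g_4): leading monomials are coprime, so the S-polynomial reduces to 0 (Buchberger's first criterion).
S(f_2,g_4): lcm = x_1x_2. S = x_1 - x_2 + 1.
  leading term x_1: subtract (1)·g_3 from x_1 - x_2 + 1 → -x_2
  leading term x_2: subtract (-1)·g_4 from -x_2 → 0
  remainder 0.

S(g_3,g_4): leading monomials are coprime, so the S-polynomial reduces to 0 (Buchberger's first criterion).
Every S-polynomial of the final basis reduces to 0, so we have a Gröbner basis.
Inter-reduce: drop elements whose leading term is divisible by another's, tail-reduce, and make monic.

G = {x_1 + 1, x_2}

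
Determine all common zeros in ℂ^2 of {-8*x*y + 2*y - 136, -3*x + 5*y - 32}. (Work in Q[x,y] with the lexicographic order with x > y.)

{(-77/12, 51/20), (-4, 4)}

Compute a lex Gröbner basis by Buchberger's algorithm.
f_1 = -8*x*y + 2*y - 136, LT = x*y.
f_2 = -3*x + 5*y - 32, LT = x.

S(f_1,f_2): lcm = x*y. S = 5/3*y**2 - 131/12*y + 17.
  leading term y**2: no divisor's leading term divides it; move 5/3*y**2 to the remainder.
  leading term y: no divisor's leading term divides it; move -131/12*y to the remainder.
  leading term 1: no divisor's leading term divides it; move 17 to the remainder.
  remainder 5/3*y**2 - 131/12*y + 17 ≠ 0; add h_3 = 5/3*y**2 - 131/12*y + 17 to the basis.

The other S-polynomials (S(f_1,h_3), S(f_2,h_3)) all reduce to 0 modulo the current basis, so we have a Gröbner basis.
Inter-reduce: drop elements whose leading term is divisible by another's, tail-reduce, and make monic.
Reduced Gröbner basis: {x - 5/3*y + 32/3, y**2 - 131/20*y + 51/5}.

A lex Gröbner basis eliminates variables successively. Here y**2 - 131/20*y + 51/5 depends only on y, with roots {51/20, 4}; lifting each root through the earlier basis elements recovers the full solutions.
  y = 51/20: the earlier basis element becomes x + 77/12 = 0, giving x = -77/12 — point (-77/12, 51/20).
  y = 4: the earlier basis element becomes x + 4 = 0, giving x = -4 — point (-4, 4).
Check: every point annihilates each of the original generators.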